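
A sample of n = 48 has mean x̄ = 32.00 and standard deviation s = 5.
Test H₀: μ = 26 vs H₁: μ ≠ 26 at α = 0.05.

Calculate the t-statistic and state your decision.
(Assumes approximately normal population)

Answer: t = 8.3137, reject H₀

Derivation:
df = n - 1 = 47
SE = s/√n = 5/√48 = 0.7217
t = (x̄ - μ₀)/SE = (32.00 - 26)/0.7217 = 8.3137
Critical value: t_{0.025,47} = ±2.012
p-value < 0.0001
Decision: reject H₀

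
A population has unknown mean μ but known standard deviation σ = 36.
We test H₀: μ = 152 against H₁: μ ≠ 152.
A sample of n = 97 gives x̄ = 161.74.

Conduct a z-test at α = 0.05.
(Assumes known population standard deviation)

Standard error: SE = σ/√n = 36/√97 = 3.6552
z-statistic: z = (x̄ - μ₀)/SE = (161.74 - 152)/3.6552 = 2.6647
Critical value: ±1.960
p-value = 0.0077
Decision: reject H₀

Answer: z = 2.6647, reject H₀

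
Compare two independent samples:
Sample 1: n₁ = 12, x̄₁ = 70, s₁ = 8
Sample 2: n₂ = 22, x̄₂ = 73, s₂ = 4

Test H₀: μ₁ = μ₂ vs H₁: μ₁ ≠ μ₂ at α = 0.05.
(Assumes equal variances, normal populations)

Pooled variance: s²_p = [11×8² + 21×4²]/(32) = 32.5000
s_p = 5.7009
SE = s_p×√(1/n₁ + 1/n₂) = 5.7009×√(1/12 + 1/22) = 2.0459
t = (x̄₁ - x̄₂)/SE = (70 - 73)/2.0459 = -1.4663
df = 32, t-critical = ±2.037
Decision: fail to reject H₀

Answer: t = -1.4663, fail to reject H₀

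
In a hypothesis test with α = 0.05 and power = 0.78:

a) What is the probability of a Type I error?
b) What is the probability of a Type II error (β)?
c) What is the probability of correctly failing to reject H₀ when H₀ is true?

Answer: a) 0.05, b) 0.22, c) 0.95

Derivation:
a) Type I error probability = α = 0.05
b) Power = P(reject H₀ | H₁ true) = 1 - β = 0.78, so Type II error probability = β = 1 - Power = 0.22
c) P(fail to reject H₀ | H₀ true) = 1 - α = 0.95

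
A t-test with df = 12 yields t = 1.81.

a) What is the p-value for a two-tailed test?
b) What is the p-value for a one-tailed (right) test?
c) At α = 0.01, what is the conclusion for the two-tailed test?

Using t-distribution with df = 12:
a) Two-tailed: p = 2×P(T > 1.81) = 0.0954
b) One-tailed: p = P(T > 1.81) = 0.0477
c) 0.0954 ≥ 0.01, fail to reject H₀

Answer: a) 0.0954, b) 0.0477, c) fail to reject H₀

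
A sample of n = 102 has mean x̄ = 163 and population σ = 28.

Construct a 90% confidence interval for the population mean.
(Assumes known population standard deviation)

Confidence level: 90%, α = 0.1
z_0.05 = 1.645
SE = σ/√n = 28/√102 = 2.7724
Margin of error = 1.645 × 2.7724 = 4.5606
CI: x̄ ± margin = 163 ± 4.5606
CI: (158.4394, 167.5606)

Answer: (158.4394, 167.5606)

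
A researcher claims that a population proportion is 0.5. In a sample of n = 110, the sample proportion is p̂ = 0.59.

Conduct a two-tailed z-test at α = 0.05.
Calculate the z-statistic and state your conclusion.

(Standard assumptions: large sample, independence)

H₀: p = 0.5, H₁: p ≠ 0.5
Standard error: SE = √(p₀(1-p₀)/n) = √(0.5×0.5/110) = 0.047673
z-statistic: z = (p̂ - p₀)/SE = (0.59 - 0.5)/0.047673 = 1.8879
Critical value: z_0.025 = ±1.960
p-value = 0.0590
Decision: fail to reject H₀ at α = 0.05

Answer: z = 1.8879, fail to reject H₀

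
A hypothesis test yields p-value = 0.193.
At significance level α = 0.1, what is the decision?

Compare p-value to α:
0.193 ≥ 0.1
Decision: fail to reject H₀

Answer: fail to reject H₀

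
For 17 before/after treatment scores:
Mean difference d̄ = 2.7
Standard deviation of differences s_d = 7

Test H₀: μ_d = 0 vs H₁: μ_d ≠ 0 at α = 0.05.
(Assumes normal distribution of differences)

Answer: t = 1.5904, fail to reject H₀

Derivation:
df = n - 1 = 16
SE = s_d/√n = 7/√17 = 1.6977
t = d̄/SE = 2.7/1.6977 = 1.5904
Critical value: t_{0.025,16} = ±2.120
p-value ≈ 0.1313
Decision: fail to reject H₀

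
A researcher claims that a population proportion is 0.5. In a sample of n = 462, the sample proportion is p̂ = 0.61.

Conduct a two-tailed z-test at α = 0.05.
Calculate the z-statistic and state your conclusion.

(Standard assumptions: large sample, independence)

H₀: p = 0.5, H₁: p ≠ 0.5
Standard error: SE = √(p₀(1-p₀)/n) = √(0.5×0.5/462) = 0.023262
z-statistic: z = (p̂ - p₀)/SE = (0.61 - 0.5)/0.023262 = 4.7287
Critical value: z_0.025 = ±1.960
p-value < 0.0001
Decision: reject H₀ at α = 0.05

Answer: z = 4.7287, reject H₀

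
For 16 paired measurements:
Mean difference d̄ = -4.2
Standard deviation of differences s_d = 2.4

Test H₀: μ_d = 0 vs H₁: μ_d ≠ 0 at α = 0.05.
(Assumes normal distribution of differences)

df = n - 1 = 15
SE = s_d/√n = 2.4/√16 = 0.6000
t = d̄/SE = -4.2/0.6000 = -7.0000
Critical value: t_{0.025,15} = ±2.131
p-value < 0.0001
Decision: reject H₀

Answer: t = -7.0000, reject H₀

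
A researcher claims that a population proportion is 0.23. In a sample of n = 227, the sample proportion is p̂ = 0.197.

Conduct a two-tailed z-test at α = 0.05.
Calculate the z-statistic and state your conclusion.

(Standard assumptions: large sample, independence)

Answer: z = -1.1814, fail to reject H₀

Derivation:
H₀: p = 0.23, H₁: p ≠ 0.23
Standard error: SE = √(p₀(1-p₀)/n) = √(0.23×0.77/227) = 0.027932
z-statistic: z = (p̂ - p₀)/SE = (0.197 - 0.23)/0.027932 = -1.1814
Critical value: z_0.025 = ±1.960
p-value = 0.2374
Decision: fail to reject H₀ at α = 0.05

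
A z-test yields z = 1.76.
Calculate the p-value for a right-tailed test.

For z = 1.76:
p = P(Z > 1.76) = 1 - Φ(1.76) = 0.0392

Answer: p-value ≈ 0.0392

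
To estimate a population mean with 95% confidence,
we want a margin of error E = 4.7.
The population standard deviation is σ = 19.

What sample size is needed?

z_0.025 = 1.960
n = (z×σ/E)² = (1.960×19/4.7)²
n = 62.7803
Round up: n = 63

Answer: n = 63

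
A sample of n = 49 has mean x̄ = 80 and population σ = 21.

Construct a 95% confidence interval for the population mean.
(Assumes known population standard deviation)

Confidence level: 95%, α = 0.05
z_0.025 = 1.960
SE = σ/√n = 21/√49 = 3.0000
Margin of error = 1.960 × 3.0000 = 5.8800
CI: x̄ ± margin = 80 ± 5.8800
CI: (74.1200, 85.8800)

Answer: (74.1200, 85.8800)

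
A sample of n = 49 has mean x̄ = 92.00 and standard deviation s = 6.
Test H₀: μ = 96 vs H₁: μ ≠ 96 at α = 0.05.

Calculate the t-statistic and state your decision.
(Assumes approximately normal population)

Answer: t = -4.6669, reject H₀

Derivation:
df = n - 1 = 48
SE = s/√n = 6/√49 = 0.8571
t = (x̄ - μ₀)/SE = (92.00 - 96)/0.8571 = -4.6669
Critical value: t_{0.025,48} = ±2.011
p-value < 0.0001
Decision: reject H₀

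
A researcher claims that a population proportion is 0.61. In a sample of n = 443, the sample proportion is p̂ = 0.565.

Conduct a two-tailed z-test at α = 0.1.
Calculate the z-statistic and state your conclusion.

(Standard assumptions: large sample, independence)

Answer: z = -1.9418, reject H₀

Derivation:
H₀: p = 0.61, H₁: p ≠ 0.61
Standard error: SE = √(p₀(1-p₀)/n) = √(0.61×0.39/443) = 0.023174
z-statistic: z = (p̂ - p₀)/SE = (0.565 - 0.61)/0.023174 = -1.9418
Critical value: z_0.05 = ±1.645
p-value = 0.0522
Decision: reject H₀ at α = 0.1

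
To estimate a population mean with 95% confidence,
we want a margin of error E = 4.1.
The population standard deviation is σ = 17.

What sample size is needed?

z_0.025 = 1.960
n = (z×σ/E)² = (1.960×17/4.1)²
n = 66.0454
Round up: n = 67

Answer: n = 67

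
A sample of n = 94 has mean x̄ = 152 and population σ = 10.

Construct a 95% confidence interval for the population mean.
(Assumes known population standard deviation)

Confidence level: 95%, α = 0.05
z_0.025 = 1.960
SE = σ/√n = 10/√94 = 1.0314
Margin of error = 1.960 × 1.0314 = 2.0215
CI: x̄ ± margin = 152 ± 2.0215
CI: (149.9785, 154.0215)

Answer: (149.9785, 154.0215)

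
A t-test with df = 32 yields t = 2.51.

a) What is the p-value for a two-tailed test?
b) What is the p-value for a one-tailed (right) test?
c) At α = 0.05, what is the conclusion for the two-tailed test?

Answer: a) 0.0173, b) 0.0087, c) reject H₀

Derivation:
Using t-distribution with df = 32:
a) Two-tailed: p = 2×P(T > 2.51) = 0.0173
b) One-tailed: p = P(T > 2.51) = 0.0087
c) 0.0173 < 0.05, reject H₀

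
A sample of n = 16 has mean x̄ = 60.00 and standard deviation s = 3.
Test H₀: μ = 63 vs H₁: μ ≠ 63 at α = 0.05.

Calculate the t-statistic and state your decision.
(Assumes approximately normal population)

df = n - 1 = 15
SE = s/√n = 3/√16 = 0.7500
t = (x̄ - μ₀)/SE = (60.00 - 63)/0.7500 = -4.0000
Critical value: t_{0.025,15} = ±2.131
p-value ≈ 0.0012
Decision: reject H₀

Answer: t = -4.0000, reject H₀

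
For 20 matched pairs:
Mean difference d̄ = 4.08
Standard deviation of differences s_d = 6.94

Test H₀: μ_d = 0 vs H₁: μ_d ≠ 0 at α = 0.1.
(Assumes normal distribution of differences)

Answer: t = 2.6292, reject H₀

Derivation:
df = n - 1 = 19
SE = s_d/√n = 6.94/√20 = 1.5518
t = d̄/SE = 4.08/1.5518 = 2.6292
Critical value: t_{0.05,19} = ±1.729
p-value ≈ 0.0165
Decision: reject H₀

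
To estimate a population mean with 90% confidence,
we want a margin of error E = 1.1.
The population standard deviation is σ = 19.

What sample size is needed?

Answer: n = 808

Derivation:
z_0.05 = 1.645
n = (z×σ/E)² = (1.645×19/1.1)²
n = 807.3347
Round up: n = 808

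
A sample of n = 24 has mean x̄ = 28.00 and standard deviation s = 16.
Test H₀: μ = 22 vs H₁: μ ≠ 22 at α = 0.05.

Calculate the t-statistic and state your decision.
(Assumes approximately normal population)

df = n - 1 = 23
SE = s/√n = 16/√24 = 3.2660
t = (x̄ - μ₀)/SE = (28.00 - 22)/3.2660 = 1.8371
Critical value: t_{0.025,23} = ±2.069
p-value ≈ 0.0792
Decision: fail to reject H₀

Answer: t = 1.8371, fail to reject H₀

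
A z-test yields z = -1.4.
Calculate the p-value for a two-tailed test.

Answer: p-value ≈ 0.1615

Derivation:
For z = -1.4:
p = 2×P(Z > |-1.4|) = 2×(1 - Φ(1.4)) = 0.1615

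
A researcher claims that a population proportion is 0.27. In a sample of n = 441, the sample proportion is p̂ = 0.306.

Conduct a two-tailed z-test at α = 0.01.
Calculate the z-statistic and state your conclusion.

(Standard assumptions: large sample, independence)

Answer: z = 1.7029, fail to reject H₀

Derivation:
H₀: p = 0.27, H₁: p ≠ 0.27
Standard error: SE = √(p₀(1-p₀)/n) = √(0.27×0.73/441) = 0.021141
z-statistic: z = (p̂ - p₀)/SE = (0.306 - 0.27)/0.021141 = 1.7029
Critical value: z_0.005 = ±2.576
p-value = 0.0886
Decision: fail to reject H₀ at α = 0.01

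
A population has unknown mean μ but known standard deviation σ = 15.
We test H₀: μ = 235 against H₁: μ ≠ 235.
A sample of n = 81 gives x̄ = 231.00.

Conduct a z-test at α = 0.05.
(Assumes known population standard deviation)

Answer: z = -2.4000, reject H₀

Derivation:
Standard error: SE = σ/√n = 15/√81 = 1.6667
z-statistic: z = (x̄ - μ₀)/SE = (231.00 - 235)/1.6667 = -2.4000
Critical value: ±1.960
p-value = 0.0164
Decision: reject H₀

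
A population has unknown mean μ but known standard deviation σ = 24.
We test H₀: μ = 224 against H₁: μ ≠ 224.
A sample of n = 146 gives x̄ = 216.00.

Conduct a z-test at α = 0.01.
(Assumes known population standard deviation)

Answer: z = -4.0276, reject H₀

Derivation:
Standard error: SE = σ/√n = 24/√146 = 1.9863
z-statistic: z = (x̄ - μ₀)/SE = (216.00 - 224)/1.9863 = -4.0276
Critical value: ±2.576
p-value = 0.0001
Decision: reject H₀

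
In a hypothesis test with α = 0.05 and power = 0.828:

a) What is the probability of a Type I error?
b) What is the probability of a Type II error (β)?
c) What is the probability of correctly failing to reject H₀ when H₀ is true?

Answer: a) 0.05, b) 0.172, c) 0.95

Derivation:
a) Type I error probability = α = 0.05
b) Power = P(reject H₀ | H₁ true) = 1 - β = 0.828, so Type II error probability = β = 1 - Power = 0.172
c) P(fail to reject H₀ | H₀ true) = 1 - α = 0.95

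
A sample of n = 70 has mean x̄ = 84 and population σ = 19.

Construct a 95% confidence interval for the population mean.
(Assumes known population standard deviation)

Answer: (79.5490, 88.4510)

Derivation:
Confidence level: 95%, α = 0.05
z_0.025 = 1.960
SE = σ/√n = 19/√70 = 2.2709
Margin of error = 1.960 × 2.2709 = 4.4510
CI: x̄ ± margin = 84 ± 4.4510
CI: (79.5490, 88.4510)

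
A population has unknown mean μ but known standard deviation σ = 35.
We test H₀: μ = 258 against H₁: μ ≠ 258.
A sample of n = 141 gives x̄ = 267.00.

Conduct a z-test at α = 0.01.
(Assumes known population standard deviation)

Answer: z = 3.0534, reject H₀

Derivation:
Standard error: SE = σ/√n = 35/√141 = 2.9475
z-statistic: z = (x̄ - μ₀)/SE = (267.00 - 258)/2.9475 = 3.0534
Critical value: ±2.576
p-value = 0.0023
Decision: reject H₀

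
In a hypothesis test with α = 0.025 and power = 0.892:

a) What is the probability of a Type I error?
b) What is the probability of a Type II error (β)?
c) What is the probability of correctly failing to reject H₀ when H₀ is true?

Answer: a) 0.025, b) 0.108, c) 0.975

Derivation:
a) Type I error probability = α = 0.025
b) Power = P(reject H₀ | H₁ true) = 1 - β = 0.892, so Type II error probability = β = 1 - Power = 0.108
c) P(fail to reject H₀ | H₀ true) = 1 - α = 0.975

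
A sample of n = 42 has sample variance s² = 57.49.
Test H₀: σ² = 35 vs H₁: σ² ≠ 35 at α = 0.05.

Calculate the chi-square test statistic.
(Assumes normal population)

Answer: χ² = 67.3454, reject H₀

Derivation:
df = n - 1 = 41
χ² = (n-1)s²/σ₀² = 41×57.49/35 = 67.3454
Critical values: χ²_{0.975,41} = 25.215, χ²_{0.025,41} = 60.561
Rejection region: χ² < 25.215 or χ² > 60.561
Decision: reject H₀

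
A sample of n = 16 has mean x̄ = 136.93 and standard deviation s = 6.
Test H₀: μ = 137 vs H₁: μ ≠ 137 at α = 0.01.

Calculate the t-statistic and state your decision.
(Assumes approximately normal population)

Answer: t = -0.0467, fail to reject H₀

Derivation:
df = n - 1 = 15
SE = s/√n = 6/√16 = 1.5000
t = (x̄ - μ₀)/SE = (136.93 - 137)/1.5000 = -0.0467
Critical value: t_{0.005,15} = ±2.947
p-value ≈ 0.9634
Decision: fail to reject H₀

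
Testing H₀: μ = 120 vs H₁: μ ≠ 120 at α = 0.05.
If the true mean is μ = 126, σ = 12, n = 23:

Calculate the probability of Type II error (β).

Answer: β ≈ 0.3307

Derivation:
SE = σ/√n = 12/√23 = 2.5022
Critical values: μ₀ ± z_0.025×SE = 120 ± 1.960×2.5022
Acceptance region: (115.0957, 124.9043)
Under H₁ (μ = 126): z_high = (124.9043 - 126)/2.5022 = -0.4379, z_low = (115.0957 - 126)/2.5022 = -4.3579
β = P(not reject | H₁) = Φ(-0.4379) - Φ(-4.3579) ≈ 0.3307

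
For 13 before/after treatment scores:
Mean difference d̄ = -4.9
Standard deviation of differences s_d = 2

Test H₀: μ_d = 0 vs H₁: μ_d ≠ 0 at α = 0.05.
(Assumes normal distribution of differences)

df = n - 1 = 12
SE = s_d/√n = 2/√13 = 0.5547
t = d̄/SE = -4.9/0.5547 = -8.8336
Critical value: t_{0.025,12} = ±2.179
p-value < 0.0001
Decision: reject H₀

Answer: t = -8.8336, reject H₀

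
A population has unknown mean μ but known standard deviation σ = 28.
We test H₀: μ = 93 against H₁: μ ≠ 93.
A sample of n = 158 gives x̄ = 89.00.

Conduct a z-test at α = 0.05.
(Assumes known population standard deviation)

Standard error: SE = σ/√n = 28/√158 = 2.2276
z-statistic: z = (x̄ - μ₀)/SE = (89.00 - 93)/2.2276 = -1.7957
Critical value: ±1.960
p-value = 0.0725
Decision: fail to reject H₀

Answer: z = -1.7957, fail to reject H₀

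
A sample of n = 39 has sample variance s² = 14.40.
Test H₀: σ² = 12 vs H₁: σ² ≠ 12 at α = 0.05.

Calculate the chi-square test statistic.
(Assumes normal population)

df = n - 1 = 38
χ² = (n-1)s²/σ₀² = 38×14.40/12 = 45.6000
Critical values: χ²_{0.975,38} = 22.878, χ²_{0.025,38} = 56.896
Rejection region: χ² < 22.878 or χ² > 56.896
Decision: fail to reject H₀

Answer: χ² = 45.6000, fail to reject H₀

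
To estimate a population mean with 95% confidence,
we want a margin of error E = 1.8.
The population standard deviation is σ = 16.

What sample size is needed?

Answer: n = 304

Derivation:
z_0.025 = 1.960
n = (z×σ/E)² = (1.960×16/1.8)²
n = 303.5338
Round up: n = 304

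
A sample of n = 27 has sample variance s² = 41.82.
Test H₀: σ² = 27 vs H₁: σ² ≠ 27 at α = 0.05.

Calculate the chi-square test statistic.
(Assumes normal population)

df = n - 1 = 26
χ² = (n-1)s²/σ₀² = 26×41.82/27 = 40.2711
Critical values: χ²_{0.975,26} = 13.844, χ²_{0.025,26} = 41.923
Rejection region: χ² < 13.844 or χ² > 41.923
Decision: fail to reject H₀

Answer: χ² = 40.2711, fail to reject H₀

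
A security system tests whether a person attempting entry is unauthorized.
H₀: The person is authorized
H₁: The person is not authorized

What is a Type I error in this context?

Answer: Denying entry to an authorized person

Derivation:
Type I error (α): Rejecting H₀ when H₀ is true
Type II error (β): Failing to reject H₀ when H₁ is true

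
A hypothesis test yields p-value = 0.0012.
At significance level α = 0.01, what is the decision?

Answer: reject H₀

Derivation:
Compare p-value to α:
0.0012 < 0.01
Decision: reject H₀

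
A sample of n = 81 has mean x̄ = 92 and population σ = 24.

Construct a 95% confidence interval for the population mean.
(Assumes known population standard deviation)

Answer: (86.7733, 97.2267)

Derivation:
Confidence level: 95%, α = 0.05
z_0.025 = 1.960
SE = σ/√n = 24/√81 = 2.6667
Margin of error = 1.960 × 2.6667 = 5.2267
CI: x̄ ± margin = 92 ± 5.2267
CI: (86.7733, 97.2267)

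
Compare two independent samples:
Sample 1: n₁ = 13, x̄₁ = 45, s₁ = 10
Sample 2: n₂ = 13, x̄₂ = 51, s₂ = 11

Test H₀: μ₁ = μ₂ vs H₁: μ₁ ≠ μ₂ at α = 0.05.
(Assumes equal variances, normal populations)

Answer: t = -1.4552, fail to reject H₀

Derivation:
Pooled variance: s²_p = [12×10² + 12×11²]/(24) = 110.5000
s_p = 10.5119
SE = s_p×√(1/n₁ + 1/n₂) = 10.5119×√(1/13 + 1/13) = 4.1231
t = (x̄₁ - x̄₂)/SE = (45 - 51)/4.1231 = -1.4552
df = 24, t-critical = ±2.064
Decision: fail to reject H₀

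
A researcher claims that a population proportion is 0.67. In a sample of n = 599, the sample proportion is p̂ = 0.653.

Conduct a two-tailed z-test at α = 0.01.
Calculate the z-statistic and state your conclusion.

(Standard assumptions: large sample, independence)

Answer: z = -0.8849, fail to reject H₀

Derivation:
H₀: p = 0.67, H₁: p ≠ 0.67
Standard error: SE = √(p₀(1-p₀)/n) = √(0.67×0.33/599) = 0.019212
z-statistic: z = (p̂ - p₀)/SE = (0.653 - 0.67)/0.019212 = -0.8849
Critical value: z_0.005 = ±2.576
p-value = 0.3762
Decision: fail to reject H₀ at α = 0.01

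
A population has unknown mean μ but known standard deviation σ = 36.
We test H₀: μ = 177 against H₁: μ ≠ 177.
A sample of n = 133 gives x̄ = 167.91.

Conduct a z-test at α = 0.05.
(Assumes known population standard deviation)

Answer: z = -2.9120, reject H₀

Derivation:
Standard error: SE = σ/√n = 36/√133 = 3.1216
z-statistic: z = (x̄ - μ₀)/SE = (167.91 - 177)/3.1216 = -2.9120
Critical value: ±1.960
p-value = 0.0036
Decision: reject H₀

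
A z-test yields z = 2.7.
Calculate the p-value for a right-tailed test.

Answer: p-value ≈ 0.0035

Derivation:
For z = 2.7:
p = P(Z > 2.7) = 1 - Φ(2.7) = 0.0035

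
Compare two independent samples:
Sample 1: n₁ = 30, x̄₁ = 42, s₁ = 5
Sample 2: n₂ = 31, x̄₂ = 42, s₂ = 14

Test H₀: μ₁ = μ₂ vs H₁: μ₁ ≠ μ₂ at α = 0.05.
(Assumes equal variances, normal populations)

Pooled variance: s²_p = [29×5² + 30×14²]/(59) = 111.9492
s_p = 10.5806
SE = s_p×√(1/n₁ + 1/n₂) = 10.5806×√(1/30 + 1/31) = 2.7098
t = (x̄₁ - x̄₂)/SE = (42 - 42)/2.7098 = 0.0000
df = 59, t-critical = ±2.001
Decision: fail to reject H₀

Answer: t = 0.0000, fail to reject H₀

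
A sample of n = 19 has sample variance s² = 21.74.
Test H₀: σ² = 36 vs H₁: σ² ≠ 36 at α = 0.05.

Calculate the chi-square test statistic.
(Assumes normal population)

df = n - 1 = 18
χ² = (n-1)s²/σ₀² = 18×21.74/36 = 10.8700
Critical values: χ²_{0.975,18} = 8.231, χ²_{0.025,18} = 31.526
Rejection region: χ² < 8.231 or χ² > 31.526
Decision: fail to reject H₀

Answer: χ² = 10.8700, fail to reject H₀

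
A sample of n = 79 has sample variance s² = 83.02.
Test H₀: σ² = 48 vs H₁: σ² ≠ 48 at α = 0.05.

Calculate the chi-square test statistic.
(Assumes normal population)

Answer: χ² = 134.9075, reject H₀

Derivation:
df = n - 1 = 78
χ² = (n-1)s²/σ₀² = 78×83.02/48 = 134.9075
Critical values: χ²_{0.975,78} = 55.466, χ²_{0.025,78} = 104.316
Rejection region: χ² < 55.466 or χ² > 104.316
Decision: reject H₀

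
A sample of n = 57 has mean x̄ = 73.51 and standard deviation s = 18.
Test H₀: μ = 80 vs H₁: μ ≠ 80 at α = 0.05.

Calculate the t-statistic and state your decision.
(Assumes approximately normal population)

Answer: t = -2.7221, reject H₀

Derivation:
df = n - 1 = 56
SE = s/√n = 18/√57 = 2.3842
t = (x̄ - μ₀)/SE = (73.51 - 80)/2.3842 = -2.7221
Critical value: t_{0.025,56} = ±2.003
p-value ≈ 0.0086
Decision: reject H₀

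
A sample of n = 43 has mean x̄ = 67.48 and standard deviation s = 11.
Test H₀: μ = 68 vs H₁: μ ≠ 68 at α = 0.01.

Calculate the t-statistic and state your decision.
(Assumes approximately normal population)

Answer: t = -0.3100, fail to reject H₀

Derivation:
df = n - 1 = 42
SE = s/√n = 11/√43 = 1.6775
t = (x̄ - μ₀)/SE = (67.48 - 68)/1.6775 = -0.3100
Critical value: t_{0.005,42} = ±2.698
p-value ≈ 0.7581
Decision: fail to reject H₀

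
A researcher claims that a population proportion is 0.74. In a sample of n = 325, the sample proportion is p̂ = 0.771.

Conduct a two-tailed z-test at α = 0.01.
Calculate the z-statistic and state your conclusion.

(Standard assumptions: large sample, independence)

H₀: p = 0.74, H₁: p ≠ 0.74
Standard error: SE = √(p₀(1-p₀)/n) = √(0.74×0.26/325) = 0.024331
z-statistic: z = (p̂ - p₀)/SE = (0.771 - 0.74)/0.024331 = 1.2741
Critical value: z_0.005 = ±2.576
p-value = 0.2026
Decision: fail to reject H₀ at α = 0.01

Answer: z = 1.2741, fail to reject H₀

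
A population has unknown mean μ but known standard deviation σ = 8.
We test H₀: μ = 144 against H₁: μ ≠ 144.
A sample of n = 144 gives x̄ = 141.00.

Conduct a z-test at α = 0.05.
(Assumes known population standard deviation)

Standard error: SE = σ/√n = 8/√144 = 0.6667
z-statistic: z = (x̄ - μ₀)/SE = (141.00 - 144)/0.6667 = -4.4998
Critical value: ±1.960
p-value < 0.0001
Decision: reject H₀

Answer: z = -4.4998, reject H₀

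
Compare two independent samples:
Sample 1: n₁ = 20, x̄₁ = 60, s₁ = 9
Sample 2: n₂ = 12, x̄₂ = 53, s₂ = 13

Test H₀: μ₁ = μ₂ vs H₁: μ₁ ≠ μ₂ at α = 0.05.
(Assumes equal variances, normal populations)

Pooled variance: s²_p = [19×9² + 11×13²]/(30) = 113.2667
s_p = 10.6427
SE = s_p×√(1/n₁ + 1/n₂) = 10.6427×√(1/20 + 1/12) = 3.8862
t = (x̄₁ - x̄₂)/SE = (60 - 53)/3.8862 = 1.8012
df = 30, t-critical = ±2.042
Decision: fail to reject H₀

Answer: t = 1.8012, fail to reject H₀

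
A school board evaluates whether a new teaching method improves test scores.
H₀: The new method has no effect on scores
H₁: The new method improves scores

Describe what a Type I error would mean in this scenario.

Answer: Concluding the new method improves scores when it actually doesn't

Derivation:
Type I error: rejecting H₀ when it is actually true (false positive).
Type II error: failing to reject H₀ when H₁ is actually true (false negative).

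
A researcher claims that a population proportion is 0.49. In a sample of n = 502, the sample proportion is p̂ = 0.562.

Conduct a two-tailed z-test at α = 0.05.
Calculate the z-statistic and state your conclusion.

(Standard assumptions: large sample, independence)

Answer: z = 3.2270, reject H₀

Derivation:
H₀: p = 0.49, H₁: p ≠ 0.49
Standard error: SE = √(p₀(1-p₀)/n) = √(0.49×0.51/502) = 0.022312
z-statistic: z = (p̂ - p₀)/SE = (0.562 - 0.49)/0.022312 = 3.2270
Critical value: z_0.025 = ±1.960
p-value = 0.0013
Decision: reject H₀ at α = 0.05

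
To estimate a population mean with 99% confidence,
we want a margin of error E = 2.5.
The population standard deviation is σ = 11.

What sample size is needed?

z_0.005 = 2.576
n = (z×σ/E)² = (2.576×11/2.5)²
n = 128.4686
Round up: n = 129

Answer: n = 129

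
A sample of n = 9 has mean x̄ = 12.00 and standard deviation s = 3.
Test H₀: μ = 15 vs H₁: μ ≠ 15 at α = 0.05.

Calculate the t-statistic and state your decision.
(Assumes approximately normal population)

Answer: t = -3.0000, reject H₀

Derivation:
df = n - 1 = 8
SE = s/√n = 3/√9 = 1.0000
t = (x̄ - μ₀)/SE = (12.00 - 15)/1.0000 = -3.0000
Critical value: t_{0.025,8} = ±2.306
p-value ≈ 0.0171
Decision: reject H₀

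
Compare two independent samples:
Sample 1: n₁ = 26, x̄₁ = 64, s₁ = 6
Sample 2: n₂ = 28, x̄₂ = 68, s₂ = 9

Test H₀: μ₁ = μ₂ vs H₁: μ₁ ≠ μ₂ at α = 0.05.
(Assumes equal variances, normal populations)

Answer: t = -1.9062, fail to reject H₀

Derivation:
Pooled variance: s²_p = [25×6² + 27×9²]/(52) = 59.3654
s_p = 7.7049
SE = s_p×√(1/n₁ + 1/n₂) = 7.7049×√(1/26 + 1/28) = 2.0984
t = (x̄₁ - x̄₂)/SE = (64 - 68)/2.0984 = -1.9062
df = 52, t-critical = ±2.007
Decision: fail to reject H₀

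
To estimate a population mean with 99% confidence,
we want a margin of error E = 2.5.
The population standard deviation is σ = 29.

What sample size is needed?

Answer: n = 893

Derivation:
z_0.005 = 2.576
n = (z×σ/E)² = (2.576×29/2.5)²
n = 892.9100
Round up: n = 893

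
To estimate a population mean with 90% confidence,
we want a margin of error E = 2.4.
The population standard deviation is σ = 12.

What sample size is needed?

Answer: n = 68

Derivation:
z_0.05 = 1.645
n = (z×σ/E)² = (1.645×12/2.4)²
n = 67.6506
Round up: n = 68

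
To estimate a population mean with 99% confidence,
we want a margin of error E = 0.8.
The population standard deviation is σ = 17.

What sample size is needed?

Answer: n = 2997

Derivation:
z_0.005 = 2.576
n = (z×σ/E)² = (2.576×17/0.8)²
n = 2996.4676
Round up: n = 2997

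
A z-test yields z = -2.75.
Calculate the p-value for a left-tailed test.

For z = -2.75:
p = P(Z < -2.75) = Φ(-2.75) = 0.0030

Answer: p-value ≈ 0.0030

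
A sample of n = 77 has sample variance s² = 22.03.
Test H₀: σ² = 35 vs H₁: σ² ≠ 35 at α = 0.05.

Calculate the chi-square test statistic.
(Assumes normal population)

Answer: χ² = 47.8366, reject H₀

Derivation:
df = n - 1 = 76
χ² = (n-1)s²/σ₀² = 76×22.03/35 = 47.8366
Critical values: χ²_{0.975,76} = 53.782, χ²_{0.025,76} = 101.999
Rejection region: χ² < 53.782 or χ² > 101.999
Decision: reject H₀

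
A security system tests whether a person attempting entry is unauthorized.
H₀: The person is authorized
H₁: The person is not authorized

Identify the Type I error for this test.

A Type I error (probability α) occurs when we reject a true H₀.
A Type II error (probability β) occurs when we fail to reject a false H₀.

Answer: Denying entry to an authorized person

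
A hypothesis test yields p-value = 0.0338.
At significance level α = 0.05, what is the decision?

Compare p-value to α:
0.0338 < 0.05
Decision: reject H₀

Answer: reject H₀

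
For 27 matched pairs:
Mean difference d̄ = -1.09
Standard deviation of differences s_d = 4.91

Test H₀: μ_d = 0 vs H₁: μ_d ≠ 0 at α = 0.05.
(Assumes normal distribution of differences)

Answer: t = -1.1536, fail to reject H₀

Derivation:
df = n - 1 = 26
SE = s_d/√n = 4.91/√27 = 0.9449
t = d̄/SE = -1.09/0.9449 = -1.1536
Critical value: t_{0.025,26} = ±2.056
p-value ≈ 0.2592
Decision: fail to reject H₀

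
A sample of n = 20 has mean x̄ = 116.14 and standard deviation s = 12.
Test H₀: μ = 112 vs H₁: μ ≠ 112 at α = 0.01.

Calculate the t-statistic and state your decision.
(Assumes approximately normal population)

df = n - 1 = 19
SE = s/√n = 12/√20 = 2.6833
t = (x̄ - μ₀)/SE = (116.14 - 112)/2.6833 = 1.5429
Critical value: t_{0.005,19} = ±2.861
p-value ≈ 0.1393
Decision: fail to reject H₀

Answer: t = 1.5429, fail to reject H₀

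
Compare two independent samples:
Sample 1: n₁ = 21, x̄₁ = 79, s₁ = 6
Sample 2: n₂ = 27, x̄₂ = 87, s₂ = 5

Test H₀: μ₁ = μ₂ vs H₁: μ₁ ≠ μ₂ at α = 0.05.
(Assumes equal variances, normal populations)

Answer: t = -5.0384, reject H₀

Derivation:
Pooled variance: s²_p = [20×6² + 26×5²]/(46) = 29.7826
s_p = 5.4573
SE = s_p×√(1/n₁ + 1/n₂) = 5.4573×√(1/21 + 1/27) = 1.5878
t = (x̄₁ - x̄₂)/SE = (79 - 87)/1.5878 = -5.0384
df = 46, t-critical = ±2.013
Decision: reject H₀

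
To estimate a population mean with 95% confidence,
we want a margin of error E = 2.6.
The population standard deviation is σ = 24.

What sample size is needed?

Answer: n = 328

Derivation:
z_0.025 = 1.960
n = (z×σ/E)² = (1.960×24/2.6)²
n = 327.3316
Round up: n = 328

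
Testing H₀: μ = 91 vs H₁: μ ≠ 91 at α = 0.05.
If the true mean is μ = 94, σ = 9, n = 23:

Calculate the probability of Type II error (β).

Answer: β ≈ 0.6409

Derivation:
SE = σ/√n = 9/√23 = 1.8766
Critical values: μ₀ ± z_0.025×SE = 91 ± 1.960×1.8766
Acceptance region: (87.3219, 94.6781)
Under H₁ (μ = 94): z_high = (94.6781 - 94)/1.8766 = 0.3613, z_low = (87.3219 - 94)/1.8766 = -3.5586
β = P(not reject | H₁) = Φ(0.3613) - Φ(-3.5586) ≈ 0.6409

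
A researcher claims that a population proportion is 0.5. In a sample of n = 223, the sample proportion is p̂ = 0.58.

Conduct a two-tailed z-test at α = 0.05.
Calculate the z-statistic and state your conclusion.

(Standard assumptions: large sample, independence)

Answer: z = 2.3893, reject H₀

Derivation:
H₀: p = 0.5, H₁: p ≠ 0.5
Standard error: SE = √(p₀(1-p₀)/n) = √(0.5×0.5/223) = 0.033482
z-statistic: z = (p̂ - p₀)/SE = (0.58 - 0.5)/0.033482 = 2.3893
Critical value: z_0.025 = ±1.960
p-value = 0.0169
Decision: reject H₀ at α = 0.05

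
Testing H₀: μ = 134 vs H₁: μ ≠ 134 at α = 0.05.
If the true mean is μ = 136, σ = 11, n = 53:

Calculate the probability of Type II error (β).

Answer: β ≈ 0.7372

Derivation:
SE = σ/√n = 11/√53 = 1.5110
Critical values: μ₀ ± z_0.025×SE = 134 ± 1.960×1.5110
Acceptance region: (131.0384, 136.9616)
Under H₁ (μ = 136): z_high = (136.9616 - 136)/1.5110 = 0.6364, z_low = (131.0384 - 136)/1.5110 = -3.2837
β = P(not reject | H₁) = Φ(0.6364) - Φ(-3.2837) ≈ 0.7372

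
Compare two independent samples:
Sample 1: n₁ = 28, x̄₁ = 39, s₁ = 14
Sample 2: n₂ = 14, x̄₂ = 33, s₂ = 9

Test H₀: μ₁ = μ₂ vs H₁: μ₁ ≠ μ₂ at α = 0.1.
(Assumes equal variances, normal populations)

Pooled variance: s²_p = [27×14² + 13×9²]/(40) = 158.6250
s_p = 12.5946
SE = s_p×√(1/n₁ + 1/n₂) = 12.5946×√(1/28 + 1/14) = 4.1226
t = (x̄₁ - x̄₂)/SE = (39 - 33)/4.1226 = 1.4554
df = 40, t-critical = ±1.684
Decision: fail to reject H₀

Answer: t = 1.4554, fail to reject H₀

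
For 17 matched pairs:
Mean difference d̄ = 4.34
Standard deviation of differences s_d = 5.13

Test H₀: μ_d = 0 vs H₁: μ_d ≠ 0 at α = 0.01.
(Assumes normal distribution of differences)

df = n - 1 = 16
SE = s_d/√n = 5.13/√17 = 1.2442
t = d̄/SE = 4.34/1.2442 = 3.4882
Critical value: t_{0.005,16} = ±2.921
p-value ≈ 0.0030
Decision: reject H₀

Answer: t = 3.4882, reject H₀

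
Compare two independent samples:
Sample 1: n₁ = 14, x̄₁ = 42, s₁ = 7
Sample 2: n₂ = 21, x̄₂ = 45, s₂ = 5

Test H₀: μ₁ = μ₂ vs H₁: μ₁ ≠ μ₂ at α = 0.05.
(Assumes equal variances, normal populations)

Pooled variance: s²_p = [13×7² + 20×5²]/(33) = 34.4545
s_p = 5.8698
SE = s_p×√(1/n₁ + 1/n₂) = 5.8698×√(1/14 + 1/21) = 2.0253
t = (x̄₁ - x̄₂)/SE = (42 - 45)/2.0253 = -1.4813
df = 33, t-critical = ±2.035
Decision: fail to reject H₀

Answer: t = -1.4813, fail to reject H₀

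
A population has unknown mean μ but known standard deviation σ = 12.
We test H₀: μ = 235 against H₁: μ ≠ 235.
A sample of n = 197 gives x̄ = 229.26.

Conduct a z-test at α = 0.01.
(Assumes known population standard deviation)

Answer: z = -6.7135, reject H₀

Derivation:
Standard error: SE = σ/√n = 12/√197 = 0.8550
z-statistic: z = (x̄ - μ₀)/SE = (229.26 - 235)/0.8550 = -6.7135
Critical value: ±2.576
p-value < 0.0001
Decision: reject H₀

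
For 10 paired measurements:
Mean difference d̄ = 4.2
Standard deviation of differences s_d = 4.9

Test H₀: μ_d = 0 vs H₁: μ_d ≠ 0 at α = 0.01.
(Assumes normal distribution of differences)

df = n - 1 = 9
SE = s_d/√n = 4.9/√10 = 1.5495
t = d̄/SE = 4.2/1.5495 = 2.7106
Critical value: t_{0.005,9} = ±3.250
p-value ≈ 0.0240
Decision: fail to reject H₀

Answer: t = 2.7106, fail to reject H₀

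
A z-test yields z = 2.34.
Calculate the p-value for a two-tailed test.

For z = 2.34:
p = 2×P(Z > |2.34|) = 2×(1 - Φ(2.34)) = 0.0193

Answer: p-value ≈ 0.0193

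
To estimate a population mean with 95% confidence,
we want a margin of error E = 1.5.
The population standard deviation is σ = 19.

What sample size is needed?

z_0.025 = 1.960
n = (z×σ/E)² = (1.960×19/1.5)²
n = 616.3634
Round up: n = 617

Answer: n = 617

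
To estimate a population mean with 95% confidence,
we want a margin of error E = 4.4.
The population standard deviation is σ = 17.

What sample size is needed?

Answer: n = 58

Derivation:
z_0.025 = 1.960
n = (z×σ/E)² = (1.960×17/4.4)²
n = 57.3462
Round up: n = 58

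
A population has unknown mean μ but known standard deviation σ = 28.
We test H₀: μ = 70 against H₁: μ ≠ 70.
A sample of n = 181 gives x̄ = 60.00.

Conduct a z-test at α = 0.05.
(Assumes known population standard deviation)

Standard error: SE = σ/√n = 28/√181 = 2.0812
z-statistic: z = (x̄ - μ₀)/SE = (60.00 - 70)/2.0812 = -4.8049
Critical value: ±1.960
p-value < 0.0001
Decision: reject H₀

Answer: z = -4.8049, reject H₀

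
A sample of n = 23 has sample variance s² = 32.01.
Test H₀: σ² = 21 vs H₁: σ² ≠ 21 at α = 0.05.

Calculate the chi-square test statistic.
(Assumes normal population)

df = n - 1 = 22
χ² = (n-1)s²/σ₀² = 22×32.01/21 = 33.5343
Critical values: χ²_{0.975,22} = 10.982, χ²_{0.025,22} = 36.781
Rejection region: χ² < 10.982 or χ² > 36.781
Decision: fail to reject H₀

Answer: χ² = 33.5343, fail to reject H₀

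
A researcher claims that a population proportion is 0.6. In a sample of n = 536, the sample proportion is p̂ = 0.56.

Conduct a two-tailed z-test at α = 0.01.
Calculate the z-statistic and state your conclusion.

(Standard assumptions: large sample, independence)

H₀: p = 0.6, H₁: p ≠ 0.6
Standard error: SE = √(p₀(1-p₀)/n) = √(0.6×0.4/536) = 0.021160
z-statistic: z = (p̂ - p₀)/SE = (0.56 - 0.6)/0.021160 = -1.8904
Critical value: z_0.005 = ±2.576
p-value = 0.0587
Decision: fail to reject H₀ at α = 0.01

Answer: z = -1.8904, fail to reject H₀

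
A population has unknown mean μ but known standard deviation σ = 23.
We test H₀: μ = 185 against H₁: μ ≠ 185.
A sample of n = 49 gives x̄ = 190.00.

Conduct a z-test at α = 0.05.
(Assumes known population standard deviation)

Answer: z = 1.5217, fail to reject H₀

Derivation:
Standard error: SE = σ/√n = 23/√49 = 3.2857
z-statistic: z = (x̄ - μ₀)/SE = (190.00 - 185)/3.2857 = 1.5217
Critical value: ±1.960
p-value = 0.1281
Decision: fail to reject H₀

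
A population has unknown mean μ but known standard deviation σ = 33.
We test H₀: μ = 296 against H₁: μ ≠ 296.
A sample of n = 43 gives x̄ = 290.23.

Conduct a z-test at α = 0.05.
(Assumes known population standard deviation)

Answer: z = -1.1465, fail to reject H₀

Derivation:
Standard error: SE = σ/√n = 33/√43 = 5.0325
z-statistic: z = (x̄ - μ₀)/SE = (290.23 - 296)/5.0325 = -1.1465
Critical value: ±1.960
p-value = 0.2516
Decision: fail to reject H₀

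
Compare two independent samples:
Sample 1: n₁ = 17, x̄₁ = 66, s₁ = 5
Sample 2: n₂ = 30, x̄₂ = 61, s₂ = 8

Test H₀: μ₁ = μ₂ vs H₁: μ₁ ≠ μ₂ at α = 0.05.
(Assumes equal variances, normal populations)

Answer: t = 2.3261, reject H₀

Derivation:
Pooled variance: s²_p = [16×5² + 29×8²]/(45) = 50.1333
s_p = 7.0805
SE = s_p×√(1/n₁ + 1/n₂) = 7.0805×√(1/17 + 1/30) = 2.1495
t = (x̄₁ - x̄₂)/SE = (66 - 61)/2.1495 = 2.3261
df = 45, t-critical = ±2.014
Decision: reject H₀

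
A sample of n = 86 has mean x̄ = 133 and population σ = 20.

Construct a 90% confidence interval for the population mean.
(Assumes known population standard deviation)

Answer: (129.4522, 136.5478)

Derivation:
Confidence level: 90%, α = 0.1
z_0.05 = 1.645
SE = σ/√n = 20/√86 = 2.1567
Margin of error = 1.645 × 2.1567 = 3.5478
CI: x̄ ± margin = 133 ± 3.5478
CI: (129.4522, 136.5478)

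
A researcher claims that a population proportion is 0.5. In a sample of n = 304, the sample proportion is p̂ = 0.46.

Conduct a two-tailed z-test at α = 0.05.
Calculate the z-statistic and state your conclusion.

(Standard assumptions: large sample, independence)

H₀: p = 0.5, H₁: p ≠ 0.5
Standard error: SE = √(p₀(1-p₀)/n) = √(0.5×0.5/304) = 0.028677
z-statistic: z = (p̂ - p₀)/SE = (0.46 - 0.5)/0.028677 = -1.3948
Critical value: z_0.025 = ±1.960
p-value = 0.1631
Decision: fail to reject H₀ at α = 0.05

Answer: z = -1.3948, fail to reject H₀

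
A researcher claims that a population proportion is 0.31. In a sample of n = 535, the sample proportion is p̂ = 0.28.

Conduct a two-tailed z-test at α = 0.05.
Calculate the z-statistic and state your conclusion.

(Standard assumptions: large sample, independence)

H₀: p = 0.31, H₁: p ≠ 0.31
Standard error: SE = √(p₀(1-p₀)/n) = √(0.31×0.69/535) = 0.019995
z-statistic: z = (p̂ - p₀)/SE = (0.28 - 0.31)/0.019995 = -1.5004
Critical value: z_0.025 = ±1.960
p-value = 0.1335
Decision: fail to reject H₀ at α = 0.05

Answer: z = -1.5004, fail to reject H₀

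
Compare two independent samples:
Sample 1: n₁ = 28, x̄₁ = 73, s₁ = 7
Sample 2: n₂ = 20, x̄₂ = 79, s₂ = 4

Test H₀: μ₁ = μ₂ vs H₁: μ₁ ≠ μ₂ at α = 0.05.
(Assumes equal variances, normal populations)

Pooled variance: s²_p = [27×7² + 19×4²]/(46) = 35.3696
s_p = 5.9472
SE = s_p×√(1/n₁ + 1/n₂) = 5.9472×√(1/28 + 1/20) = 1.7412
t = (x̄₁ - x̄₂)/SE = (73 - 79)/1.7412 = -3.4459
df = 46, t-critical = ±2.013
Decision: reject H₀

Answer: t = -3.4459, reject H₀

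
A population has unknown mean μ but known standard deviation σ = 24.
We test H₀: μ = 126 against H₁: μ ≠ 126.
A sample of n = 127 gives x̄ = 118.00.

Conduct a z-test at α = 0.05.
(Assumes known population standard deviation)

Standard error: SE = σ/√n = 24/√127 = 2.1297
z-statistic: z = (x̄ - μ₀)/SE = (118.00 - 126)/2.1297 = -3.7564
Critical value: ±1.960
p-value = 0.0002
Decision: reject H₀

Answer: z = -3.7564, reject H₀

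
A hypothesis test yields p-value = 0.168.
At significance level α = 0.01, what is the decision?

Compare p-value to α:
0.168 ≥ 0.01
Decision: fail to reject H₀

Answer: fail to reject H₀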